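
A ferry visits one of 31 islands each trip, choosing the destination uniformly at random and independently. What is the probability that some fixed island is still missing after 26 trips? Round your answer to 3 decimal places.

0.426

On each trip the fixed island fails to appear with probability 30/31.
P(still missing after 26) = (30/31)^26 = 0.4263.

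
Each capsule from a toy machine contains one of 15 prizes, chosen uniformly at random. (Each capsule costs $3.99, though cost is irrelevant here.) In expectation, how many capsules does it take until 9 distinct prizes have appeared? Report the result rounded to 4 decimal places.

Going from k to k+1 distinct takes a geometric number of capsules with mean 15/(15-k).
Sum over k = 0,...,8: E = 15/15 + 15/14 + 15/13 + ... + 15/8 + 15/7 = 13.02343.

13.0234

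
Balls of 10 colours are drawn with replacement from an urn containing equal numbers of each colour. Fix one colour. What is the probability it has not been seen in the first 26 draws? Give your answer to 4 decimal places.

0.0646

On each draw the fixed colour fails to appear with probability 9/10.
P(still missing after 26) = (9/10)^26 = 0.06461.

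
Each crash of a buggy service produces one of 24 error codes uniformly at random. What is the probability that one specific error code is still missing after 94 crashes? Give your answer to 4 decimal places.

0.0183

Each crash misses the fixed error code with probability (24-1)/24 = 23/24, independently.
P(still missing after 94) = (23/24)^94 = 0.01830.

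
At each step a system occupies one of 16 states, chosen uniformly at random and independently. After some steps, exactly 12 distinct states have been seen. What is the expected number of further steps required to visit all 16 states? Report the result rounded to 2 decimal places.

From k distinct to k+1 distinct takes on average 16/(16-k) steps.
Sum over k = 12,...,15: E = 16/4 + 16/3 + 16/2 + 16/1 = 33.333.

33.33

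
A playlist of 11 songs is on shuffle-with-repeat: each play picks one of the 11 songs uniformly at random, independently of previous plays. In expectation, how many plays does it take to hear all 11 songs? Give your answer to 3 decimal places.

The wait to go from k to k+1 distinct songs is geometric with mean 11/(11-k).
E[T] = 11/11 + 11/10 + 11/9 + ... + 11/2 + 11/1 = 11·H_{11}.
H_{11} = 3.0199, so E[T] = 33.2187.

33.219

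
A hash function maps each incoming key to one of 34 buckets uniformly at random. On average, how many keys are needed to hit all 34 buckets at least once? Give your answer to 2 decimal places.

140.02

After k distinct buckets have appeared, the next key gives a new one with probability (34-k)/34, so the expected wait for the (k+1)-th is 34/(34-k).
E[T] = 34/34 + 34/33 + 34/32 + ... + 34/2 + 34/1 = 34·H_{34}.
H_{34} = 4.118, so E[T] = 140.019.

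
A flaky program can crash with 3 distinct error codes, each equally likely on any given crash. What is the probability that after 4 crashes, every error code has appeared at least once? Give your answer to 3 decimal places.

0.444

By inclusion–exclusion over which error codes are missing,
P(all seen) = Σ_{j=0}^{3} (-1)^j C(3,j)((3-j)/3)^4
= 1.0000 - 0.5926 + 0.0370 - 0.0000
= 0.4444.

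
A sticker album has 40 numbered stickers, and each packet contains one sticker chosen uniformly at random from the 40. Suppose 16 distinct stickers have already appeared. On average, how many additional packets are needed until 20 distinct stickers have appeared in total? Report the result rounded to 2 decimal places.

7.13

With k distinct stickers already seen, the next new one takes an expected 40/(40-k) packets.
Sum over k = 16,...,19: E = 40/24 + 40/23 + 40/22 + 40/21 = 7.129.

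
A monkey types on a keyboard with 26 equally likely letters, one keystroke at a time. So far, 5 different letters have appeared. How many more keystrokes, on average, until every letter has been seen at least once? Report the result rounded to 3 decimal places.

From k distinct to k+1 distinct takes on average 26/(26-k) keystrokes.
Sum over k = 5,...,25: E = 26/21 + 26/20 + 26/19 + ... + 26/2 + 26/1 = 94.7793.

94.779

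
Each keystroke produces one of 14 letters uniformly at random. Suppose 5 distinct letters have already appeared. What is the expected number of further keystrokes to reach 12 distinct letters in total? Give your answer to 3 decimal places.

18.606

From k distinct to k+1 distinct takes on average 14/(14-k) keystrokes.
Sum over k = 5,...,11: E = 14/9 + 14/8 + 14/7 + ... + 14/4 + 14/3 = 18.6056.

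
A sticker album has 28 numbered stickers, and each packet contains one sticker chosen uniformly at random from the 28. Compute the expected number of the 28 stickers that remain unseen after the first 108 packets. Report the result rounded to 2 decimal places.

For each sticker, P(unseen after 108) = (27/28)^108 = 0.020.
By linearity of expectation, E[unseen] = 28·(27/28)^108 = 0.551.

0.55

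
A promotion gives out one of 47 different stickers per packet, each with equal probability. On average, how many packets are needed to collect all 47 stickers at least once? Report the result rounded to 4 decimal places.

208.5843

The wait to go from k to k+1 distinct stickers is geometric with mean 47/(47-k).
E[T] = 47/47 + 47/46 + 47/45 + ... + 47/2 + 47/1 = 47·H_{47}.
H_{47} = 4.43796, so E[T] = 208.58430.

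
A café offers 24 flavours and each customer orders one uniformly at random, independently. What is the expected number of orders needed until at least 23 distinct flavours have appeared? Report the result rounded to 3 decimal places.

With k distinct flavours already seen, the next new one arrives after an expected 24/(24-k) orders.
Sum over k = 0,...,22: E = 24/24 + 24/23 + 24/22 + ... + 24/3 + 24/2 = 66.6230.

66.623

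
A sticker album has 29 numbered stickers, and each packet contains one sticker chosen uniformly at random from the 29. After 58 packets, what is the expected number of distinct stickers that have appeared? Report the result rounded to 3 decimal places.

25.211

For each sticker, P(seen in 58 packets) = 1 - (28/29)^58 = 0.8694.
By linearity of expectation, E[distinct seen] = 29·(1 - (28/29)^58) = 25.2114.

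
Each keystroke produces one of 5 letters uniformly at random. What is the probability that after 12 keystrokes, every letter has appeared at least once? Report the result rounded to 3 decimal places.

0.678

Let A_i be the event that letter i is missing after 12 keystrokes. By inclusion–exclusion on the A_i,
P(all seen) = Σ_{j=0}^{5} (-1)^j C(5,j)((5-j)/5)^12
= 1.0000 - 0.3436 + 0.0218 - 0.0002 + 0.0000 - 0.0000
= 0.6780.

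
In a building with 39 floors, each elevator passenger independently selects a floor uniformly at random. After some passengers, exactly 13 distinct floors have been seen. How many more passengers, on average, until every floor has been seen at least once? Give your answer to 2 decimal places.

150.32

With k distinct floors already seen, the next new one takes an expected 39/(39-k) passengers.
Sum over k = 13,...,38: E = 39/26 + 39/25 + 39/24 + ... + 39/2 + 39/1 = 150.322.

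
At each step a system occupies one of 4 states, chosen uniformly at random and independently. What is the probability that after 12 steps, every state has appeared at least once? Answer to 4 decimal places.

Let A_i be the event that state i is missing after 12 steps. By inclusion–exclusion on the A_i,
P(all seen) = Σ_{j=0}^{4} (-1)^j C(4,j)((4-j)/4)^12
= 1.00000 - 0.12671 + 0.00146 - 0.00000 + 0.00000
= 0.87476.

0.8748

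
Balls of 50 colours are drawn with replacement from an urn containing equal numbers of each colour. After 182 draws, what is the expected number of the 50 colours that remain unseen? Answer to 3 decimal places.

1.265

For each colour, P(unseen after 182) = (49/50)^182 = 0.0253.
By linearity of expectation, E[unseen] = 50·(49/50)^182 = 1.2651.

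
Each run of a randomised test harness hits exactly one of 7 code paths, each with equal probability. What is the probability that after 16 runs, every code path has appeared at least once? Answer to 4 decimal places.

0.4977

By inclusion–exclusion over which code paths are missing,
P(all seen) = Σ_{j=0}^{7} (-1)^j C(7,j)((7-j)/7)^16
= 1.00000 - 0.59422 + 0.09642 - 0.00452 + 0.00005 - 0.00000 + 0.00000 - 0.00000
= 0.49772.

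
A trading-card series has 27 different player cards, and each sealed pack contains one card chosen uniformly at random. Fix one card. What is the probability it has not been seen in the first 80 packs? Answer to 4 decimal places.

0.0488

Each pack misses the fixed card with probability (27-1)/27 = 26/27, independently.
P(still missing after 80) = (26/27)^80 = 0.04884.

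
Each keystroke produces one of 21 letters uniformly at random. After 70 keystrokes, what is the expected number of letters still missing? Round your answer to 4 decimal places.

For each letter, P(unseen after 70) = (20/21)^70 = 0.03287.
By linearity of expectation, E[unseen] = 21·(20/21)^70 = 0.69019.

0.6902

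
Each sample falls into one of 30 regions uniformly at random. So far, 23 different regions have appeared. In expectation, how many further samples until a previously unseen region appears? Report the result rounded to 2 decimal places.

4.29

The number of samples until the next new region is geometric with success probability 7/30, so its mean is 30/7.
E = 30/7 = 4.286.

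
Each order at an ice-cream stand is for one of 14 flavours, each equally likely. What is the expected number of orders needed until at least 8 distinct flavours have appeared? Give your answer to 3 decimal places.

11.222

With k distinct flavours already seen, the next new one arrives after an expected 14/(14-k) orders.
Sum over k = 0,...,7: E = 14/14 + 14/13 + 14/12 + ... + 14/8 + 14/7 = 11.2219.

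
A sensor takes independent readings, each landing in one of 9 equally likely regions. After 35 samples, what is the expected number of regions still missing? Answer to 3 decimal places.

For each region, P(unseen after 35) = (8/9)^35 = 0.0162.
By linearity of expectation, E[unseen] = 9·(8/9)^35 = 0.1458.

0.146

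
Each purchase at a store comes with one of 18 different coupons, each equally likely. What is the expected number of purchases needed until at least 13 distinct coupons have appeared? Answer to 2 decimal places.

21.81

With k distinct coupons already seen, the next new one arrives after an expected 18/(18-k) purchases.
Sum over k = 0,...,12: E = 18/18 + 18/17 + 18/16 + ... + 18/7 + 18/6 = 21.812.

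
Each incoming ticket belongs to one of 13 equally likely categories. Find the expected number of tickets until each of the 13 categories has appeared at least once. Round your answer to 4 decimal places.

Split into phases: going from k distinct to k+1 distinct takes on average 13/(13-k) tickets.
E[T] = 13/13 + 13/12 + 13/11 + ... + 13/2 + 13/1 = 13·H_{13}.
H_{13} = 3.18013, so E[T] = 41.34174.

41.3417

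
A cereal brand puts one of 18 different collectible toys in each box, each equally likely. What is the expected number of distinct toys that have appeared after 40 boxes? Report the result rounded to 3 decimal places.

16.171

For each toy, P(seen in 40 boxes) = 1 - (17/18)^40 = 0.8984.
By linearity of expectation, E[distinct seen] = 18·(1 - (17/18)^40) = 16.1705.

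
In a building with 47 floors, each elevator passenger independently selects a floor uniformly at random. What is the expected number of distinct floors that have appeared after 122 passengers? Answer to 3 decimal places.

43.591

For each floor, P(seen in 122 passengers) = 1 - (46/47)^122 = 0.9275.
By linearity of expectation, E[distinct seen] = 47·(1 - (46/47)^122) = 43.5911.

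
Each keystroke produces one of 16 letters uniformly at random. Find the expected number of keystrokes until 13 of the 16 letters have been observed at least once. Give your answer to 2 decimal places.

Going from k to k+1 distinct takes a geometric number of keystrokes with mean 16/(16-k).
Sum over k = 0,...,12: E = 16/16 + 16/15 + 16/14 + ... + 16/5 + 16/4 = 24.758.

24.76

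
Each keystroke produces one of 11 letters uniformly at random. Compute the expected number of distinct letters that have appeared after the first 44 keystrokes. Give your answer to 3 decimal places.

For each letter, P(seen in 44 keystrokes) = 1 - (10/11)^44 = 0.9849.
By linearity of expectation, E[distinct seen] = 11·(1 - (10/11)^44) = 10.8340.

10.834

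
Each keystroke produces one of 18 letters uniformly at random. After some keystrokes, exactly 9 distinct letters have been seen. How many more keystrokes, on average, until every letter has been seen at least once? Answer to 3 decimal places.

50.921

The wait to go from k to k+1 distinct letters is geometric with mean 18/(18-k).
Sum over k = 9,...,17: E = 18/9 + 18/8 + 18/7 + ... + 18/2 + 18/1 = 50.9214.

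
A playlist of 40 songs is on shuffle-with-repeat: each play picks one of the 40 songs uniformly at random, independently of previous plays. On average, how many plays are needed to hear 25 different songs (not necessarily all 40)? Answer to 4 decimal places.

38.4126

Going from k to k+1 distinct takes a geometric number of plays with mean 40/(40-k).
Sum over k = 0,...,24: E = 40/40 + 40/39 + 40/38 + ... + 40/17 + 40/16 = 38.41256.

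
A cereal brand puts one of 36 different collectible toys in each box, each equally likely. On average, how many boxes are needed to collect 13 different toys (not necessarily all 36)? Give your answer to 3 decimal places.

With k distinct toys already seen, the next new one arrives after an expected 36/(36-k) boxes.
Sum over k = 0,...,12: E = 36/36 + 36/35 + 36/34 + ... + 36/25 + 36/24 = 15.8496.

15.850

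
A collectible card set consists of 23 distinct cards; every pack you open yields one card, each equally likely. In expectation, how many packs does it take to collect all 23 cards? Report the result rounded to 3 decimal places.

The wait to go from k to k+1 distinct cards is geometric with mean 23/(23-k).
E[T] = 23/23 + 23/22 + 23/21 + ... + 23/2 + 23/1 = 23·H_{23}.
H_{23} = 3.7343, so E[T] = 85.8887.

85.889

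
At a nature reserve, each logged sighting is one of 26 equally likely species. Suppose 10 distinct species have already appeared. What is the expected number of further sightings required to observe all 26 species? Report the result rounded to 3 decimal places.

With k distinct species already seen, the next new one takes an expected 26/(26-k) sightings.
Sum over k = 10,...,25: E = 26/16 + 26/15 + 26/14 + ... + 26/2 + 26/1 = 87.8990.

87.899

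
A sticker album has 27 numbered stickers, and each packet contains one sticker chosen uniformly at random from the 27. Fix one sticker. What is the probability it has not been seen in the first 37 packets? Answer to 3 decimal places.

Each packet misses the fixed sticker with probability (27-1)/27 = 26/27, independently.
P(still missing after 37) = (26/27)^37 = 0.2475.

0.247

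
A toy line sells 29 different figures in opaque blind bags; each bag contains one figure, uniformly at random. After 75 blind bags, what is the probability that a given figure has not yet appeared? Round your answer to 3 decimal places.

0.072

On each blind bag the fixed figure fails to appear with probability 28/29.
P(still missing after 75) = (28/29)^75 = 0.0719.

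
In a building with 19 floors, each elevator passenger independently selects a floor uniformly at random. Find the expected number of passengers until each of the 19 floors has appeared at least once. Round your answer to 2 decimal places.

The wait to go from k to k+1 distinct floors is geometric with mean 19/(19-k).
E[T] = 19/19 + 19/18 + 19/17 + ... + 19/2 + 19/1 = 19·H_{19}.
H_{19} = 3.548, so E[T] = 67.407.

67.41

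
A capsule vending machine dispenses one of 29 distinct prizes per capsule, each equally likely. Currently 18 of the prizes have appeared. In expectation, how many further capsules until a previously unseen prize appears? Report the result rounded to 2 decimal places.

The number of capsules until the next new prize is geometric with success probability 11/29, so its mean is 29/11.
E = 29/11 = 2.636.

2.64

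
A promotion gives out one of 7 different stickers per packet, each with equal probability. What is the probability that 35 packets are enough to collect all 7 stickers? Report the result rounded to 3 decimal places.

0.968

Let A_i be the event that sticker i is missing after 35 packets. By inclusion–exclusion on the A_i,
P(all seen) = Σ_{j=0}^{7} (-1)^j C(7,j)((7-j)/7)^35
= 1.0000 - 0.0318 + 0.0002 - 0.0000 + 0.0000 - 0.0000 + 0.0000 - 0.0000
= 0.9684.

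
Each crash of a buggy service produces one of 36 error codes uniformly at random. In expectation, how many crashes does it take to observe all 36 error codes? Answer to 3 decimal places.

The wait to go from k to k+1 distinct error codes is geometric with mean 36/(36-k).
E[T] = 36/36 + 36/35 + 36/34 + ... + 36/2 + 36/1 = 36·H_{36}.
H_{36} = 4.1746, so E[T] = 150.2841.

150.284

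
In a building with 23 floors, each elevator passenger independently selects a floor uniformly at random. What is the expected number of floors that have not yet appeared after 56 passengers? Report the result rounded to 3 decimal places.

1.908

For each floor, P(unseen after 56) = (22/23)^56 = 0.0830.
By linearity of expectation, E[unseen] = 23·(22/23)^56 = 1.9083.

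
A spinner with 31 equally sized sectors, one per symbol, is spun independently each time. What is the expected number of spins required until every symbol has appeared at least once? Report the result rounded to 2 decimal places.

The wait to go from k to k+1 distinct symbols is geometric with mean 31/(31-k).
E[T] = 31/31 + 31/30 + 31/29 + ... + 31/2 + 31/1 = 31·H_{31}.
H_{31} = 4.027, so E[T] = 124.845.

124.84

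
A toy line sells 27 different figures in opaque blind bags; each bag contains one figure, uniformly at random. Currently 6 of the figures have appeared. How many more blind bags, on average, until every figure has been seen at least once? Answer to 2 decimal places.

98.42

From k distinct to k+1 distinct takes on average 27/(27-k) blind bags.
Sum over k = 6,...,26: E = 27/21 + 27/20 + 27/19 + ... + 27/2 + 27/1 = 98.425.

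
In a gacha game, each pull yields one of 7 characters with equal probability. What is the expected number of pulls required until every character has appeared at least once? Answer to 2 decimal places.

18.15

The wait to go from k to k+1 distinct characters is geometric with mean 7/(7-k).
E[T] = 7/7 + 7/6 + 7/5 + ... + 7/2 + 7/1 = 7·H_{7}.
H_{7} = 2.593, so E[T] = 18.150.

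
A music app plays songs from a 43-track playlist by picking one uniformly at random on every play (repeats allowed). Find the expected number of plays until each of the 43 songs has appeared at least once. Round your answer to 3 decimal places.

Split into phases: going from k distinct to k+1 distinct takes on average 43/(43-k) plays.
E[T] = 43/43 + 43/42 + 43/41 + ... + 43/2 + 43/1 = 43·H_{43}.
H_{43} = 4.3500, so E[T] = 187.0499.

187.050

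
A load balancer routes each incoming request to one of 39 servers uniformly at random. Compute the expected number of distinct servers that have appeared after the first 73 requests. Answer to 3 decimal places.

For each server, P(seen in 73 requests) = 1 - (38/39)^73 = 0.8499.
By linearity of expectation, E[distinct seen] = 39·(1 - (38/39)^73) = 33.1447.

33.145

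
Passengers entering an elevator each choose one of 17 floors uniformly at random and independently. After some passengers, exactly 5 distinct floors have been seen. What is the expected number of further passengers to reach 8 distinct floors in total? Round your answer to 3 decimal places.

4.662

With k distinct floors already seen, the next new one takes an expected 17/(17-k) passengers.
Sum over k = 5,...,7: E = 17/12 + 17/11 + 17/10 = 4.6621.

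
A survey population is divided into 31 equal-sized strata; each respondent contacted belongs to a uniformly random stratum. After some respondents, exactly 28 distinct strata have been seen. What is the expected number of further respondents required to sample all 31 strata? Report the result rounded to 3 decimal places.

With k distinct strata already seen, the next new one takes an expected 31/(31-k) respondents.
Sum over k = 28,...,30: E = 31/3 + 31/2 + 31/1 = 56.8333.

56.833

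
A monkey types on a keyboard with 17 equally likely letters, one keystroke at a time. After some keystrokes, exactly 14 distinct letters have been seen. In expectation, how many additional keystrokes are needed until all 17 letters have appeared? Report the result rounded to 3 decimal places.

31.167

With k distinct letters already seen, the next new one takes an expected 17/(17-k) keystrokes.
Sum over k = 14,...,16: E = 17/3 + 17/2 + 17/1 = 31.1667.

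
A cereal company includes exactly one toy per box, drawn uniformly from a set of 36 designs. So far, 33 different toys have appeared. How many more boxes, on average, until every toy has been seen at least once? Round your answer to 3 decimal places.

66.000

The wait to go from k to k+1 distinct toys is geometric with mean 36/(36-k).
Sum over k = 33,...,35: E = 36/3 + 36/2 + 36/1 = 66.0000.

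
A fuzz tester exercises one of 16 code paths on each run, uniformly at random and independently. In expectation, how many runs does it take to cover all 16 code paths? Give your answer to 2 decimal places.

54.09

Split into phases: going from k distinct to k+1 distinct takes on average 16/(16-k) runs.
E[T] = 16/16 + 16/15 + 16/14 + ... + 16/2 + 16/1 = 16·H_{16}.
H_{16} = 3.381, so E[T] = 54.092.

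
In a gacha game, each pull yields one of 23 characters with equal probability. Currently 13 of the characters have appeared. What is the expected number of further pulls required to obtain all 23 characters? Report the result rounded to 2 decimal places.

With k distinct characters already seen, the next new one takes an expected 23/(23-k) pulls.
Sum over k = 13,...,22: E = 23/10 + 23/9 + 23/8 + ... + 23/2 + 23/1 = 67.366.

67.37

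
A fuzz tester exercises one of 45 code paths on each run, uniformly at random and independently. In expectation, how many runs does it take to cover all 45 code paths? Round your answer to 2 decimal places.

After k distinct code paths have appeared, the next run gives a new one with probability (45-k)/45, so the expected wait for the (k+1)-th is 45/(45-k).
E[T] = 45/45 + 45/44 + 45/43 + ... + 45/2 + 45/1 = 45·H_{45}.
H_{45} = 4.395, so E[T] = 197.773.

197.77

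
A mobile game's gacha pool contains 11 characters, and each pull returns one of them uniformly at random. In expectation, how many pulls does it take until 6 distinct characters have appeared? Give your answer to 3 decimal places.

With k distinct characters already seen, the next new one arrives after an expected 11/(11-k) pulls.
Sum over k = 0,...,5: E = 11/11 + 11/10 + 11/9 + 11/8 + 11/7 + 11/6 = 8.1020.

8.102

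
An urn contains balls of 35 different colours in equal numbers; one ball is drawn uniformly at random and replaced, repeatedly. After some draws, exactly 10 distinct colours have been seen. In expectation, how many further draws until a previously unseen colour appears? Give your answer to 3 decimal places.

The number of draws until the next new colour is geometric with success probability 25/35, so its mean is 35/25.
E = 35/25 = 1.4000.

1.400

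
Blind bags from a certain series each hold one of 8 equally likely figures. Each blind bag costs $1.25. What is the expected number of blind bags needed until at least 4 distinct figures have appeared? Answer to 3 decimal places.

5.076

With k distinct figures already seen, the next new one arrives after an expected 8/(8-k) blind bags.
Sum over k = 0,...,3: E = 8/8 + 8/7 + 8/6 + 8/5 = 5.0762.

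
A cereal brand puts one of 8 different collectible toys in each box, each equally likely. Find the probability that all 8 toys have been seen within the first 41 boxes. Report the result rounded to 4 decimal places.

0.9667

By inclusion–exclusion over which toys are missing,
P(all seen) = Σ_{j=0}^{8} (-1)^j C(8,j)((8-j)/8)^41
= 1.00000 - 0.03353 + 0.00021 - 0.00000 + 0.00000 - 0.00000 + 0.00000 - 0.00000 + 0.00000
= 0.96668.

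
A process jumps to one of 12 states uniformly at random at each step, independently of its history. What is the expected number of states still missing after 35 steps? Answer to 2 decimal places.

0.57

For each state, P(unseen after 35) = (11/12)^35 = 0.048.
By linearity of expectation, E[unseen] = 12·(11/12)^35 = 0.571.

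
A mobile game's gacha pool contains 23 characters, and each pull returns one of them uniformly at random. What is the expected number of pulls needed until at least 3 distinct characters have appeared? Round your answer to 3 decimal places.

Going from k to k+1 distinct takes a geometric number of pulls with mean 23/(23-k).
Sum over k = 0,...,2: E = 23/23 + 23/22 + 23/21 = 3.1407.

3.141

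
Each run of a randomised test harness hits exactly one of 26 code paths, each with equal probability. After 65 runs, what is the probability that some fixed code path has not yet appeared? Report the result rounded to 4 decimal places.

0.0781

On each run the fixed code path fails to appear with probability 25/26.
P(still missing after 65) = (25/26)^65 = 0.07813.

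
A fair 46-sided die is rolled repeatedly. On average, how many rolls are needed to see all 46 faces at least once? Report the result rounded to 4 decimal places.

203.1676

Split into phases: going from k distinct to k+1 distinct takes on average 46/(46-k) rolls.
E[T] = 46/46 + 46/45 + 46/44 + ... + 46/2 + 46/1 = 46·H_{46}.
H_{46} = 4.41669, so E[T] = 203.16761.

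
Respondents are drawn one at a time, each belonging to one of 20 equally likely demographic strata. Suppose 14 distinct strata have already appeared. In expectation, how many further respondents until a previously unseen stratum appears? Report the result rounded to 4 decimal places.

The number of respondents until the next new stratum is geometric with success probability 6/20, so its mean is 20/6.
E = 20/6 = 3.33333.

3.3333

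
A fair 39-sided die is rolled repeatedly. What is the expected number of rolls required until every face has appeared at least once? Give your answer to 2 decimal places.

After k distinct faces have appeared, the next roll gives a new one with probability (39-k)/39, so the expected wait for the (k+1)-th is 39/(39-k).
E[T] = 39/39 + 39/38 + 39/37 + ... + 39/2 + 39/1 = 39·H_{39}.
H_{39} = 4.254, so E[T] = 165.888.

165.89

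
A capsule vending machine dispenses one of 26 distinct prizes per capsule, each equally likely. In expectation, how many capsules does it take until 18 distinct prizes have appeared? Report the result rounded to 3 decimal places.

29.551

Going from k to k+1 distinct takes a geometric number of capsules with mean 26/(26-k).
Sum over k = 0,...,17: E = 26/26 + 26/25 + 26/24 + ... + 26/10 + 26/9 = 29.5506.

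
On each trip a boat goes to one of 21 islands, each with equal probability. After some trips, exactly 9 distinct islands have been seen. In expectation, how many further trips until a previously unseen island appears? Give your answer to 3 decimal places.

Each trip yields a new island with probability (21-9)/21 = 12/21, so the wait is geometric with mean 21/12.
E = 21/12 = 1.7500.

1.750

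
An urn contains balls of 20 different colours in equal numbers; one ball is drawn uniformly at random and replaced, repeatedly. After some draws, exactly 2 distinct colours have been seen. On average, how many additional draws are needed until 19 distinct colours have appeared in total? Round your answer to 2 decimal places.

49.90

The wait to go from k to k+1 distinct colours is geometric with mean 20/(20-k).
Sum over k = 2,...,18: E = 20/18 + 20/17 + 20/16 + ... + 20/3 + 20/2 = 49.902.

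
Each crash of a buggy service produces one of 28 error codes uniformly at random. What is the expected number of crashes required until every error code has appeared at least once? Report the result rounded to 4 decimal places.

After k distinct error codes have appeared, the next crash gives a new one with probability (28-k)/28, so the expected wait for the (k+1)-th is 28/(28-k).
E[T] = 28/28 + 28/27 + 28/26 + ... + 28/2 + 28/1 = 28·H_{28}.
H_{28} = 3.92717, so E[T] = 109.96079.

109.9608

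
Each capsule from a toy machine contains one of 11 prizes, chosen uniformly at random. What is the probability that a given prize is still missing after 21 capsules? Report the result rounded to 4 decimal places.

On each capsule the fixed prize fails to appear with probability 10/11.
P(still missing after 21) = (10/11)^21 = 0.13513.

0.1351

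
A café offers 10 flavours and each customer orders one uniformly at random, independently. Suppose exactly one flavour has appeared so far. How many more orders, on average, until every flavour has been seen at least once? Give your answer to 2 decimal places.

From k distinct to k+1 distinct takes on average 10/(10-k) orders.
Sum over k = 1,...,9: E = 10/9 + 10/8 + 10/7 + ... + 10/2 + 10/1 = 28.290.

28.29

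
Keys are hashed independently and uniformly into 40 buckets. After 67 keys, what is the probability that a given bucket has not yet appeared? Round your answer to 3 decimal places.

On each key the fixed bucket fails to appear with probability 39/40.
P(still missing after 67) = (39/40)^67 = 0.1834.

0.183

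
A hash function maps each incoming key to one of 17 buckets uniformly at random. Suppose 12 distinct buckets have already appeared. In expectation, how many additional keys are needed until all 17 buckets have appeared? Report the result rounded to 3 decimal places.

From k distinct to k+1 distinct takes on average 17/(17-k) keys.
Sum over k = 12,...,16: E = 17/5 + 17/4 + 17/3 + 17/2 + 17/1 = 38.8167.

38.817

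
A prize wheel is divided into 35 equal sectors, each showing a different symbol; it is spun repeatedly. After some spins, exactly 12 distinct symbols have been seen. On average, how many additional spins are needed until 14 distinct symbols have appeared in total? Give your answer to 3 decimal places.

3.113

From k distinct to k+1 distinct takes on average 35/(35-k) spins.
Sum over k = 12,...,13: E = 35/23 + 35/22 = 3.1126.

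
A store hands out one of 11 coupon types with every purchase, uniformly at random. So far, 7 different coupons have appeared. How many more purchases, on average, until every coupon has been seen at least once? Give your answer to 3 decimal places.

The wait to go from k to k+1 distinct coupons is geometric with mean 11/(11-k).
Sum over k = 7,...,10: E = 11/4 + 11/3 + 11/2 + 11/1 = 22.9167.

22.917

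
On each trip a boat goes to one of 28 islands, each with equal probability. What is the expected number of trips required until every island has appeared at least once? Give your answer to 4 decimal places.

109.9608

After k distinct islands have appeared, the next trip gives a new one with probability (28-k)/28, so the expected wait for the (k+1)-th is 28/(28-k).
E[T] = 28/28 + 28/27 + 28/26 + ... + 28/2 + 28/1 = 28·H_{28}.
H_{28} = 3.92717, so E[T] = 109.96079.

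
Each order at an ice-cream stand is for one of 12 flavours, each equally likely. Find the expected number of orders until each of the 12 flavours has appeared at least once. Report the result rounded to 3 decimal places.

Split into phases: going from k distinct to k+1 distinct takes on average 12/(12-k) orders.
E[T] = 12/12 + 12/11 + 12/10 + ... + 12/2 + 12/1 = 12·H_{12}.
H_{12} = 3.1032, so E[T] = 37.2385.

37.239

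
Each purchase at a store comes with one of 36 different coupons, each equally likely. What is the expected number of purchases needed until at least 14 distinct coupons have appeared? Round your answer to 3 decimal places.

With k distinct coupons already seen, the next new one arrives after an expected 36/(36-k) purchases.
Sum over k = 0,...,13: E = 36/36 + 36/35 + 36/34 + ... + 36/24 + 36/23 = 17.4149.

17.415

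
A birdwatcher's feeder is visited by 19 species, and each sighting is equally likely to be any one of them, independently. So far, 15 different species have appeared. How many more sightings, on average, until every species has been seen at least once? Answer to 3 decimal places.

With k distinct species already seen, the next new one takes an expected 19/(19-k) sightings.
Sum over k = 15,...,18: E = 19/4 + 19/3 + 19/2 + 19/1 = 39.5833.

39.583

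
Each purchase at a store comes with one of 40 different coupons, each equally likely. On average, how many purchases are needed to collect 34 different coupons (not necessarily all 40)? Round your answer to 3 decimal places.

73.142

With k distinct coupons already seen, the next new one arrives after an expected 40/(40-k) purchases.
Sum over k = 0,...,33: E = 40/40 + 40/39 + 40/38 + ... + 40/8 + 40/7 = 73.1417.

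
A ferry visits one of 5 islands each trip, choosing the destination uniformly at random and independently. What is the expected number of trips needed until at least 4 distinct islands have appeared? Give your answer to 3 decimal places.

6.417

Going from k to k+1 distinct takes a geometric number of trips with mean 5/(5-k).
Sum over k = 0,...,3: E = 5/5 + 5/4 + 5/3 + 5/2 = 6.4167.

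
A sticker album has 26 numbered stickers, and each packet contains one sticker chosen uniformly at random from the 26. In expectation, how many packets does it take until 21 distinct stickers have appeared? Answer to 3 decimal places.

40.848

Going from k to k+1 distinct takes a geometric number of packets with mean 26/(26-k).
Sum over k = 0,...,20: E = 26/26 + 26/25 + 26/24 + ... + 26/7 + 26/6 = 40.8482.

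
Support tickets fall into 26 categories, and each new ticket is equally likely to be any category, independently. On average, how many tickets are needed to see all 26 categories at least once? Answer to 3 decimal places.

100.215

The wait to go from k to k+1 distinct categories is geometric with mean 26/(26-k).
E[T] = 26/26 + 26/25 + 26/24 + ... + 26/2 + 26/1 = 26·H_{26}.
H_{26} = 3.8544, so E[T] = 100.2149.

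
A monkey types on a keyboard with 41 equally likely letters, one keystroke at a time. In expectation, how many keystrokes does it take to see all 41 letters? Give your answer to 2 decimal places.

After k distinct letters have appeared, the next keystroke gives a new one with probability (41-k)/41, so the expected wait for the (k+1)-th is 41/(41-k).
E[T] = 41/41 + 41/40 + 41/39 + ... + 41/2 + 41/1 = 41·H_{41}.
H_{41} = 4.303, so E[T] = 176.420.

176.42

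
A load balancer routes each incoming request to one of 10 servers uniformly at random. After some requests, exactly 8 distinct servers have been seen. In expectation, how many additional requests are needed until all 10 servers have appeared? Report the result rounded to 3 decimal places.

15.000

The wait to go from k to k+1 distinct servers is geometric with mean 10/(10-k).
Sum over k = 8,...,9: E = 10/2 + 10/1 = 15.0000.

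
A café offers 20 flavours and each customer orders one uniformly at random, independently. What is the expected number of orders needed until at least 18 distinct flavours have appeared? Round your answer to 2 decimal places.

41.95

With k distinct flavours already seen, the next new one arrives after an expected 20/(20-k) orders.
Sum over k = 0,...,17: E = 20/20 + 20/19 + 20/18 + ... + 20/4 + 20/3 = 41.955.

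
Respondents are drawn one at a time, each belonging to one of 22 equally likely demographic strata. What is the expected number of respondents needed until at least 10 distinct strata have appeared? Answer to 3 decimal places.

Going from k to k+1 distinct takes a geometric number of respondents with mean 22/(22-k).
Sum over k = 0,...,9: E = 22/22 + 22/21 + 22/20 + ... + 22/14 + 22/13 = 12.9273.

12.927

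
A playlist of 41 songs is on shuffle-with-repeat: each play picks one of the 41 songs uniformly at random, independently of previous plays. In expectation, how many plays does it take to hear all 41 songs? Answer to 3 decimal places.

176.420

The wait to go from k to k+1 distinct songs is geometric with mean 41/(41-k).
E[T] = 41/41 + 41/40 + 41/39 + ... + 41/2 + 41/1 = 41·H_{41}.
H_{41} = 4.3029, so E[T] = 176.4203.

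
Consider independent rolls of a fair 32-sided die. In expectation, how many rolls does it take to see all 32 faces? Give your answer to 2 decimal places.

After k distinct faces have appeared, the next roll gives a new one with probability (32-k)/32, so the expected wait for the (k+1)-th is 32/(32-k).
E[T] = 32/32 + 32/31 + 32/30 + ... + 32/2 + 32/1 = 32·H_{32}.
H_{32} = 4.058, so E[T] = 129.872.

129.87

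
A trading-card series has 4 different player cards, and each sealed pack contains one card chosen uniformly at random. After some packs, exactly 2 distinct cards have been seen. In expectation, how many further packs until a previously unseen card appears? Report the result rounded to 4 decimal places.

2.0000

The number of packs until the next new card is geometric with success probability 2/4, so its mean is 4/2.
E = 4/2 = 2.00000.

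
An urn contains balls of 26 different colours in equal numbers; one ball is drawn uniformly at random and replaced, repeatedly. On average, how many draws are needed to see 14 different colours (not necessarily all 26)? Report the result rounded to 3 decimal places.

With k distinct colours already seen, the next new one arrives after an expected 26/(26-k) draws.
Sum over k = 0,...,13: E = 26/26 + 26/25 + 26/24 + ... + 26/14 + 26/13 = 19.5314.

19.531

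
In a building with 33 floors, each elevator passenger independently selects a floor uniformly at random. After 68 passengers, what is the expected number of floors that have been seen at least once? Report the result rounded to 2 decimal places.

For each floor, P(seen in 68 passengers) = 1 - (32/33)^68 = 0.877.
By linearity of expectation, E[distinct seen] = 33·(1 - (32/33)^68) = 28.928.

28.93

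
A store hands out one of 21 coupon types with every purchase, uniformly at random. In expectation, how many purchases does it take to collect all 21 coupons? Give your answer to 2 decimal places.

The wait to go from k to k+1 distinct coupons is geometric with mean 21/(21-k).
E[T] = 21/21 + 21/20 + 21/19 + ... + 21/2 + 21/1 = 21·H_{21}.
H_{21} = 3.645, so E[T] = 76.553.

76.55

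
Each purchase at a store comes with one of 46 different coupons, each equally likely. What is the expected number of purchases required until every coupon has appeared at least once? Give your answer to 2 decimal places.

203.17

Split into phases: going from k distinct to k+1 distinct takes on average 46/(46-k) purchases.
E[T] = 46/46 + 46/45 + 46/44 + ... + 46/2 + 46/1 = 46·H_{46}.
H_{46} = 4.417, so E[T] = 203.168.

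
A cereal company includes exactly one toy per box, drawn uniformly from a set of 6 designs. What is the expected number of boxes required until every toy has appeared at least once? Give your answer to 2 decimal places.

After k distinct toys have appeared, the next box gives a new one with probability (6-k)/6, so the expected wait for the (k+1)-th is 6/(6-k).
E[T] = 6/6 + 6/5 + 6/4 + 6/3 + 6/2 + 6/1 = 6·H_{6}.
H_{6} = 2.450, so E[T] = 14.700.

14.70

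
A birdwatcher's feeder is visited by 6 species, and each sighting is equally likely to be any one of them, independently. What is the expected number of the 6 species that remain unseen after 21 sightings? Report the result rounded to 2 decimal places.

For each species, P(unseen after 21) = (5/6)^21 = 0.022.
By linearity of expectation, E[unseen] = 6·(5/6)^21 = 0.130.

0.13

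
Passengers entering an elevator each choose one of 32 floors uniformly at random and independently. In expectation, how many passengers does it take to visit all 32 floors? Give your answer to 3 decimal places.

129.872

Split into phases: going from k distinct to k+1 distinct takes on average 32/(32-k) passengers.
E[T] = 32/32 + 32/31 + 32/30 + ... + 32/2 + 32/1 = 32·H_{32}.
H_{32} = 4.0585, so E[T] = 129.8718.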